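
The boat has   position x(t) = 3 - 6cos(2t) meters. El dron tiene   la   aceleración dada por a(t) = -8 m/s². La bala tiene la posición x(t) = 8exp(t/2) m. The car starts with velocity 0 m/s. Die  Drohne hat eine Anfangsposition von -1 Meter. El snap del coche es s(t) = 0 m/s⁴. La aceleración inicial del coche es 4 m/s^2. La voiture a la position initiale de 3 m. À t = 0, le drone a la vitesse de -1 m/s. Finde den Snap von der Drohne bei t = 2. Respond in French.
En partant de l'accélération a(t) = -8, nous prenons 2 dérivées. En dérivant l'accélération, nous obtenons le jerk: j(t) = 0. La dérivée du jerk donne le snap: s(t) = 0. En utilisant s(t) = 0 et en substituant t = 2, nous trouvons s = 0.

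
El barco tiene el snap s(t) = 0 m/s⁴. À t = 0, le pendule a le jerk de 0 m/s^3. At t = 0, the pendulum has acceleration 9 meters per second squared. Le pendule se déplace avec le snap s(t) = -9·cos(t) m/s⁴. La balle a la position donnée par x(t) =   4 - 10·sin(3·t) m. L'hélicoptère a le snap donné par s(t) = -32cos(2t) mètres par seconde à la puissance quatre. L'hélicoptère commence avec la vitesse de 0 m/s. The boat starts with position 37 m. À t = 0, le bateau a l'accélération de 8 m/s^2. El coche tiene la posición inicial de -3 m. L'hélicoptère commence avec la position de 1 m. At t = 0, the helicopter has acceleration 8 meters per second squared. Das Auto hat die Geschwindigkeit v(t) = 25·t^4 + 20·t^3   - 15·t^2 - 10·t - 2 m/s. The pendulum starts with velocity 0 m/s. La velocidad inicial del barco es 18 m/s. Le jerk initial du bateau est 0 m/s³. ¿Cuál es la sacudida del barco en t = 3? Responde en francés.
Nous devons trouver l'intégrale de notre équation du snap s(t) = 0 1 fois. En intégrant le snap et en utilisant la condition initiale j(0) = 0, nous obtenons j(t) = 0. De l'équation du jerk j(t) = 0, nous substituons t = 3 pour obtenir j = 0.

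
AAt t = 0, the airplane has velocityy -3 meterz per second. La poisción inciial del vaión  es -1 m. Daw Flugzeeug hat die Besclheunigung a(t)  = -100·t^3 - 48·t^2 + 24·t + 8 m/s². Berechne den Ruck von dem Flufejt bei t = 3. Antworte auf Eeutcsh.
Um dies zu lösen, müssen wir 1 Ableitung unserer Gleichung für die Beschleunigung a(t) = -100·t^3 - 48·t^2 + 24·t + 8 nehmen. Durch Ableiten von der Beschleunigung erhalten wir den Ruck: j(t) = -300·t^2 - 96·t + 24. Aus der Gleichung für den Ruck j(t) = -300·t^2 - 96·t + 24, setzen wir t = 3 ein und erhalten j = -2964.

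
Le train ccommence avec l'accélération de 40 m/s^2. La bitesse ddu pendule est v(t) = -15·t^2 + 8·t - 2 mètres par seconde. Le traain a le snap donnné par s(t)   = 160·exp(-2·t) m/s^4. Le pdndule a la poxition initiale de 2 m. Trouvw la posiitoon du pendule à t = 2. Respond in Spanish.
Partiendo de la velocidad v(t) = -15·t^2 + 8·t - 2, tomamos 1 integral. La integral de la velocidad es la posición. Usando x(0) = 2, obtenemos x(t) = -5·t^3 + 4·t^2 - 2·t + 2. Usando x(t) = -5·t^3 + 4·t^2 - 2·t + 2 y sustituyendo t = 2, encontramos x = -26.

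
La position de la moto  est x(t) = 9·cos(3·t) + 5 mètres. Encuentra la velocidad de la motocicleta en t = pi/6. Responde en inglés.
We must differentiate our position equation x(t) = 9·cos(3·t) + 5 1 time. The derivative of position gives velocity: v(t) = -27·sin(3·t). From the given velocity equation v(t) = -27·sin(3·t), we substitute t = pi/6 to get v = -27.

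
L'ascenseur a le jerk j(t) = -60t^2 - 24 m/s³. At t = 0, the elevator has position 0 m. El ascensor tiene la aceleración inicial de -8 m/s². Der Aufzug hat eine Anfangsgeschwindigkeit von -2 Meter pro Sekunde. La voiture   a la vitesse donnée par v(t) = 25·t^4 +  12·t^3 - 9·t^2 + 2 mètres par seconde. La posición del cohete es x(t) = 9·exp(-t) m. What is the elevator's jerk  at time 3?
From the given jerk equation j(t) = -60·t^2 - 24, we substitute t = 3 to get j = -564.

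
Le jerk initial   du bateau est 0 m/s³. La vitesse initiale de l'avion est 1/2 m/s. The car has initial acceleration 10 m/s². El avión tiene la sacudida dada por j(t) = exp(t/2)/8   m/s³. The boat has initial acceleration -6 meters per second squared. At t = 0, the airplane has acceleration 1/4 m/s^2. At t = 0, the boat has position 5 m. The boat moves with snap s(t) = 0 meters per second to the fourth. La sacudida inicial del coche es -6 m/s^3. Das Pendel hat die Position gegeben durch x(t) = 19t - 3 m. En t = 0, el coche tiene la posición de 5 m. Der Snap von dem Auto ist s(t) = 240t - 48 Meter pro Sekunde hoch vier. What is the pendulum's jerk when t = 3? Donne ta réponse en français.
Pour résoudre ceci, nous devons prendre 3 dérivées de notre équation de la position x(t) = 19·t - 3. En prenant d/dt de x(t), nous trouvons v(t) = 19. La dérivée de la vitesse donne l'accélération: a(t) = 0. En prenant d/dt de a(t), nous trouvons j(t) = 0. De l'équation du jerk j(t) = 0, nous substituons t = 3 pour obtenir j = 0.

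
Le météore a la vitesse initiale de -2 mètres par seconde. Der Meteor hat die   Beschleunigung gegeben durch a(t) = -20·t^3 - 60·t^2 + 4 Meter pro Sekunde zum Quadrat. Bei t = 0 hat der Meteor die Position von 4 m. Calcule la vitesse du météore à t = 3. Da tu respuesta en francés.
Nous devons trouver la primitive de notre équation de l'accélération a(t) = -20·t^3 - 60·t^2 + 4 1 fois. La primitive de l'accélération, avec v(0) = -2, donne la vitesse: v(t) = -5·t^4 - 20·t^3 + 4·t - 2. De l'équation de la vitesse v(t) = -5·t^4 - 20·t^3 + 4·t - 2, nous substituons t = 3 pour obtenir v = -935.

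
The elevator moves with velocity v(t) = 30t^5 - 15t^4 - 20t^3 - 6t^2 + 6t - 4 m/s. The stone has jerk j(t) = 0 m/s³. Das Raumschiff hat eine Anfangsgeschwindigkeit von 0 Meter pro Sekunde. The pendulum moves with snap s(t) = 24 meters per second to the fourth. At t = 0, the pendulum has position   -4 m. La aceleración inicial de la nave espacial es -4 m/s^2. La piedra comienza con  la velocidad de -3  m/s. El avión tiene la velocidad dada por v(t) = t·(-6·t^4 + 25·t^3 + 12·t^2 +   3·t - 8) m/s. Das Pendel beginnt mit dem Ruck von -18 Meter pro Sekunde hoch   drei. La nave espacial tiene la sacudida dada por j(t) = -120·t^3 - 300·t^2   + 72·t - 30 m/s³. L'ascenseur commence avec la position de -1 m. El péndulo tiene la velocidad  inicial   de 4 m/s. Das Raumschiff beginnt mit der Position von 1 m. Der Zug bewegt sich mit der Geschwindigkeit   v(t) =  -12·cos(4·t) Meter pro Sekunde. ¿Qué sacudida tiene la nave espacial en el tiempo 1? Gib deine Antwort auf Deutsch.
Mit j(t) = -120·t^3 - 300·t^2 + 72·t - 30 und Einsetzen von t = 1, finden wir j = -378.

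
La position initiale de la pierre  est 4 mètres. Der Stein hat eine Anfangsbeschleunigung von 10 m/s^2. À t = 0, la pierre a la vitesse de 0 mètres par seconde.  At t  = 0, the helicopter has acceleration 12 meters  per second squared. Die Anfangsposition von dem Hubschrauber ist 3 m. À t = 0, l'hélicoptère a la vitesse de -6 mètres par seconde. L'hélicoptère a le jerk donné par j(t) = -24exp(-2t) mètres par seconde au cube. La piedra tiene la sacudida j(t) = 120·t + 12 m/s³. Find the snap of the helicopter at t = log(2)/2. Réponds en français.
Pour résoudre ceci, nous devons prendre 1 dérivée de notre équation du jerk j(t) = -24·exp(-2·t). En dérivant le jerk, nous obtenons le snap: s(t) = 48·exp(-2·t). Nous avons le snap s(t) = 48·exp(-2·t). En substituant t = log(2)/2: s(log(2)/2) = 24.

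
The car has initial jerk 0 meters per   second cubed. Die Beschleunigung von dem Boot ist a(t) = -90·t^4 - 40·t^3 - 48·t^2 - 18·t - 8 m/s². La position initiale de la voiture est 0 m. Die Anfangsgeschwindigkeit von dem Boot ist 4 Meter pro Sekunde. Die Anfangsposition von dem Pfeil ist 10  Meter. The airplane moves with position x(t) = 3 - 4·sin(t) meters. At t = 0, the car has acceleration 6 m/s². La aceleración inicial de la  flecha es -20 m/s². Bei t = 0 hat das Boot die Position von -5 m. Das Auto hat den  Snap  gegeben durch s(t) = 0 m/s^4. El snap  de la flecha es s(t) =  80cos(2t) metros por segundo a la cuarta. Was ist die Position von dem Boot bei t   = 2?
Um dies zu lösen, müssen wir 2 Integrale unserer Gleichung für die Beschleunigung a(t) = -90·t^4 - 40·t^3 - 48·t^2 - 18·t - 8 finden. Mit ∫a(t)dt und Anwendung von v(0) = 4, finden wir v(t) = -18·t^5 - 10·t^4 - 16·t^3 - 9·t^2 - 8·t + 4. Durch Integration von der Geschwindigkeit und Verwendung der Anfangsbedingung x(0) = -5, erhalten wir x(t) = -3·t^6 - 2·t^5 - 4·t^4 - 3·t^3 - 4·t^2 + 4·t - 5. Mit x(t) = -3·t^6 - 2·t^5 - 4·t^4 - 3·t^3 - 4·t^2 + 4·t - 5 und Einsetzen von t = 2, finden wir x = -357.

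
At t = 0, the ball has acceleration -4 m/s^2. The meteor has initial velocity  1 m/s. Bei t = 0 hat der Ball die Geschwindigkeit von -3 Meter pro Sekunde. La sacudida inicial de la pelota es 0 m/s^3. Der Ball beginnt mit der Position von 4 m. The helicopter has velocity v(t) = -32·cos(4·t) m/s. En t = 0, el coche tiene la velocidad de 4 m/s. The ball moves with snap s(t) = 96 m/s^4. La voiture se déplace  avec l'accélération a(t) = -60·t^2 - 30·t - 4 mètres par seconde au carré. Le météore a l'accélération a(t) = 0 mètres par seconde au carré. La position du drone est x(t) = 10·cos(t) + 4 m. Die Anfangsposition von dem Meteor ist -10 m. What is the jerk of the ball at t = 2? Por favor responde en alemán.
Ausgehend von dem Snap s(t) = 96, nehmen wir 1 Integral. Durch Integration von dem Snap und Verwendung der Anfangsbedingung j(0) = 0, erhalten wir j(t) = 96·t. Mit j(t) = 96·t und Einsetzen von t = 2, finden wir j = 192.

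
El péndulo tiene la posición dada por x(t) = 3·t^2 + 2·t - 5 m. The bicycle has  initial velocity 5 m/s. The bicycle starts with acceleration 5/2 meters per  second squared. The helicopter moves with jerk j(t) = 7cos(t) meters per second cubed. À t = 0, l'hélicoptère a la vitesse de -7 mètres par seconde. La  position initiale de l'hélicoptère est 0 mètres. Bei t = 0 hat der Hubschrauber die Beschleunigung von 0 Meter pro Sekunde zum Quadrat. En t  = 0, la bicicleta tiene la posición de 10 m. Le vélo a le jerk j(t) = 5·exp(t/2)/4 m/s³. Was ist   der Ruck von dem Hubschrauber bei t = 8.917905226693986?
Wir haben den Ruck j(t) = 7·cos(t). Durch Einsetzen von t = 8.917905226693986: j(8.917905226693986) = -6.11986828320157.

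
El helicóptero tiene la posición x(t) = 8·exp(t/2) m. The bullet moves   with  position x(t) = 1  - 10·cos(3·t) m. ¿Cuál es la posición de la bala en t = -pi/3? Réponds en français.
De l'équation de la position x(t) = 1 - 10·cos(3·t), nous substituons t = -pi/3 pour obtenir x = 11.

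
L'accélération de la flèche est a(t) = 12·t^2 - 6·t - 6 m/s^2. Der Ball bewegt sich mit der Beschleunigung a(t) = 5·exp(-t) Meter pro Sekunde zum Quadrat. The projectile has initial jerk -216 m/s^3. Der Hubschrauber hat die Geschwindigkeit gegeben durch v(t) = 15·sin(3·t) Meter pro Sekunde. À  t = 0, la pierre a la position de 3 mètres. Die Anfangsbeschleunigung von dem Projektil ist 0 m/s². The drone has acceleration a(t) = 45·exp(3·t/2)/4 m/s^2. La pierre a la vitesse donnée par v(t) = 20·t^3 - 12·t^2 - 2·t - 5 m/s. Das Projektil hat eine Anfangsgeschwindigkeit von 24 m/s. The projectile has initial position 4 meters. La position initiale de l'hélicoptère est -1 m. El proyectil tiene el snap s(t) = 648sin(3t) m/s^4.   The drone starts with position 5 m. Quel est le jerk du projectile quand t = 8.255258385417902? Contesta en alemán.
Um dies zu lösen, müssen wir 1 Integral unserer Gleichung für den Snap s(t) = 648·sin(3·t) finden. Das Integral von dem Snap, mit j(0) = -216, ergibt den Ruck: j(t) = -216·cos(3·t). Mit j(t) = -216·cos(3·t) und Einsetzen von t = 8.255258385417902, finden wir j = -201.618756296233.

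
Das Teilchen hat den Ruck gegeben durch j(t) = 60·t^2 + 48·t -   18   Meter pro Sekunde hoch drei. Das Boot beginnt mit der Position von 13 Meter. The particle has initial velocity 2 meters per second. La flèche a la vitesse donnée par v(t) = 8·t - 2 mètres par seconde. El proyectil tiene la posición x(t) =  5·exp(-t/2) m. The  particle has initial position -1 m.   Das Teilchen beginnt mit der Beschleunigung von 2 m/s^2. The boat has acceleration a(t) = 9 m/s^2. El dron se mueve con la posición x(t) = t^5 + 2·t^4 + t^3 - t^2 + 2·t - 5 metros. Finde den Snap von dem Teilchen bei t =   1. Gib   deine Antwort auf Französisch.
Pour résoudre ceci, nous devons prendre 1 dérivée de notre équation du jerk j(t) = 60·t^2 + 48·t - 18. En dérivant le jerk, nous obtenons le snap: s(t) = 120·t + 48. De l'équation du snap s(t) = 120·t + 48, nous substituons t = 1 pour obtenir s = 168.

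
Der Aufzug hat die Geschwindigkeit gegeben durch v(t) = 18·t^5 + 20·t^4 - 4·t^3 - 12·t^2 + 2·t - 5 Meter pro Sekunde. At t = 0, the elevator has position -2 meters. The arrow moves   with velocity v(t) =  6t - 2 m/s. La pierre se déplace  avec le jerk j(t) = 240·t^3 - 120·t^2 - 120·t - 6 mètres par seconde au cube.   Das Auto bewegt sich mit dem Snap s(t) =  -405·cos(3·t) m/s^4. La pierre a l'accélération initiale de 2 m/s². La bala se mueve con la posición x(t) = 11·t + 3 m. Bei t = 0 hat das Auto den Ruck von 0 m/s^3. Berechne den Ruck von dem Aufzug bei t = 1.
Um dies zu lösen, müssen wir 2 Ableitungen unserer Gleichung für die Geschwindigkeit v(t) = 18·t^5 + 20·t^4 - 4·t^3 - 12·t^2 + 2·t - 5 nehmen. Mit d/dt von v(t) finden wir a(t) = 90·t^4 + 80·t^3 - 12·t^2 - 24·t + 2. Durch Ableiten von der Beschleunigung erhalten wir den Ruck: j(t) = 360·t^3 + 240·t^2 - 24·t - 24. Wir haben den Ruck j(t) = 360·t^3 + 240·t^2 - 24·t - 24. Durch Einsetzen von t = 1: j(1) = 552.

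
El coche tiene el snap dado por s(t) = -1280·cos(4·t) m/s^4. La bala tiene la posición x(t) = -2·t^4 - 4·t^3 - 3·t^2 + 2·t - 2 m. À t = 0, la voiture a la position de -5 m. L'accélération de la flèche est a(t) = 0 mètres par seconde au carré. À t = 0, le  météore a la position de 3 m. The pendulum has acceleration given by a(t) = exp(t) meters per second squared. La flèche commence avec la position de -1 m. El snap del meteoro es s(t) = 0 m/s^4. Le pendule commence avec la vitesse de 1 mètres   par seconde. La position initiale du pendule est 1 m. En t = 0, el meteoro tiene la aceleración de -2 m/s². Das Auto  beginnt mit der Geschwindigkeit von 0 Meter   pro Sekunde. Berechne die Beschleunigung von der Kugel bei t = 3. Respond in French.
Nous devons dériver notre équation de la position x(t) = -2·t^4 - 4·t^3 - 3·t^2 + 2·t - 2 2 fois. La dérivée de la position donne la vitesse: v(t) = -8·t^3 - 12·t^2 - 6·t + 2. La dérivée de la vitesse donne l'accélération: a(t) = -24·t^2 - 24·t - 6. En utilisant a(t) = -24·t^2 - 24·t - 6 et en substituant t = 3, nous trouvons a = -294.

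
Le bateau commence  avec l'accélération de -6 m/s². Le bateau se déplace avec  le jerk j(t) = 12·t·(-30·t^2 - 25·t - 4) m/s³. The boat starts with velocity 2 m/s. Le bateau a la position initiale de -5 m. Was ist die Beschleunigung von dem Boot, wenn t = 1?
Um dies zu lösen, müssen wir 1 Integral unserer Gleichung für den Ruck j(t) = 12·t·(-30·t^2 - 25·t - 4) finden. Das Integral von dem Ruck ist die Beschleunigung. Mit a(0) = -6 erhalten wir a(t) = -90·t^4 - 100·t^3 - 24·t^2 - 6. Mit a(t) = -90·t^4 - 100·t^3 - 24·t^2 - 6 und Einsetzen von t = 1, finden wir a = -220.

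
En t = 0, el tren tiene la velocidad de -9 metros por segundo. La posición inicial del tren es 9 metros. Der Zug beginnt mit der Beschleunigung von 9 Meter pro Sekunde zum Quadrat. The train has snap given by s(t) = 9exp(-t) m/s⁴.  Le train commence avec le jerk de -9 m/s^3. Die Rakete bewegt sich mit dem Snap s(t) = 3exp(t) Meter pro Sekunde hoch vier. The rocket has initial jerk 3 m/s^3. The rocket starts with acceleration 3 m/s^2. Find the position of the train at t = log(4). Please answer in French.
En partant du snap s(t) = 9·exp(-t), nous prenons 4 primitives. En intégrant le snap et en utilisant la condition initiale j(0) = -9, nous obtenons j(t) = -9·exp(-t). L'intégrale du jerk est l'accélération. En utilisant a(0) = 9, nous obtenons a(t) = 9·exp(-t). L'intégrale de l'accélération est la vitesse. En utilisant v(0) = -9, nous obtenons v(t) = -9·exp(-t). L'intégrale de la vitesse est la position. En utilisant x(0) = 9, nous obtenons x(t) = 9·exp(-t). De l'équation de la position x(t) = 9·exp(-t), nous substituons t = log(4) pour obtenir x = 9/4.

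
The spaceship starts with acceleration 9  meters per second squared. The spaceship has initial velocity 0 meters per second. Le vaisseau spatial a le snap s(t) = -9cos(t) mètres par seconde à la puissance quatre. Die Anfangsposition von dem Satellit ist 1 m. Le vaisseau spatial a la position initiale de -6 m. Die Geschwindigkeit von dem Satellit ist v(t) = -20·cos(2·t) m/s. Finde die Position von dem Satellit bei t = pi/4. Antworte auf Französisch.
En partant de la vitesse v(t) = -20·cos(2·t), nous prenons 1 intégrale. La primitive de la vitesse est la position. En utilisant x(0) = 1, nous obtenons x(t) = 1 - 10·sin(2·t). En utilisant x(t) = 1 - 10·sin(2·t) et en substituant t = pi/4, nous trouvons x = -9.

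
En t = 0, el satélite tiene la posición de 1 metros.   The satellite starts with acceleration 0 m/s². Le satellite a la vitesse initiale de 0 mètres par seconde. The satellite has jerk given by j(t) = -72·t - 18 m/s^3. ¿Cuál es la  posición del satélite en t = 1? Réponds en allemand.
Wir müssen unsere Gleichung für den Ruck j(t) = -72·t - 18 3-mal integrieren. Das Integral von dem Ruck, mit a(0) = 0, ergibt die Beschleunigung: a(t) = 18·t·(-2·t - 1). Die Stammfunktion von der Beschleunigung ist die Geschwindigkeit. Mit v(0) = 0 erhalten wir v(t) = t^2·(-12·t - 9). Die Stammfunktion von der Geschwindigkeit, mit x(0) = 1, ergibt die Position: x(t) = -3·t^4 - 3·t^3 + 1. Aus der Gleichung für die Position x(t) = -3·t^4 - 3·t^3 + 1, setzen wir t = 1 ein und erhalten x = -5.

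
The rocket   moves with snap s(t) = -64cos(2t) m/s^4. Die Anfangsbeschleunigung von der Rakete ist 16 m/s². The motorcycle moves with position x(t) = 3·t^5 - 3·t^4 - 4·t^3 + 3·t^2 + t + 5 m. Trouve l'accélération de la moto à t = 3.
Nous devons dériver notre équation de la position x(t) = 3·t^5 - 3·t^4 - 4·t^3 + 3·t^2 + t + 5 2 fois. En dérivant la position, nous obtenons la vitesse: v(t) = 15·t^4 - 12·t^3 - 12·t^2 + 6·t + 1. En prenant d/dt de v(t), nous trouvons a(t) = 60·t^3 - 36·t^2 - 24·t + 6. De l'équation de l'accélération a(t) = 60·t^3 - 36·t^2 - 24·t + 6, nous substituons t = 3 pour obtenir a = 1230.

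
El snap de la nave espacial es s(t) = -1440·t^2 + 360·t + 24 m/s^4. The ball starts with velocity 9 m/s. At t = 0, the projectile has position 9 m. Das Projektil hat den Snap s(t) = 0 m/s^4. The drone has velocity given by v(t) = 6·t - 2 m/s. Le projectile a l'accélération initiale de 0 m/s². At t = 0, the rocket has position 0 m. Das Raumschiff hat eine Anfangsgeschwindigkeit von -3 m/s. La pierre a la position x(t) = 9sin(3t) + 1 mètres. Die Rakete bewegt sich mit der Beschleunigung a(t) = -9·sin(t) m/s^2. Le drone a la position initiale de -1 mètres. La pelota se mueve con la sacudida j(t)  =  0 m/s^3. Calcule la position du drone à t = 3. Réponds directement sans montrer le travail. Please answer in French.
À t = 3, x = 20.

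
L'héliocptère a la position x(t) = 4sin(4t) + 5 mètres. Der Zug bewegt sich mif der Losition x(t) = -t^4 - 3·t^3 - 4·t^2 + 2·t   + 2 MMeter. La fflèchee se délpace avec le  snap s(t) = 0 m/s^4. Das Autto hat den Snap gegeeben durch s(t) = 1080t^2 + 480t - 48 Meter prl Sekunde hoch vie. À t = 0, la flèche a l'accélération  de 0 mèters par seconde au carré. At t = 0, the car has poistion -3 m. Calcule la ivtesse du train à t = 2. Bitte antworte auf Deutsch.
Ausgehend von der Position x(t) = -t^4 - 3·t^3 - 4·t^2 + 2·t + 2, nehmen wir 1 Ableitung. Die Ableitung von der Position ergibt die Geschwindigkeit: v(t) = -4·t^3 - 9·t^2 - 8·t + 2. Aus der Gleichung für die Geschwindigkeit v(t) = -4·t^3 - 9·t^2 - 8·t + 2, setzen wir t = 2 ein und erhalten v = -82.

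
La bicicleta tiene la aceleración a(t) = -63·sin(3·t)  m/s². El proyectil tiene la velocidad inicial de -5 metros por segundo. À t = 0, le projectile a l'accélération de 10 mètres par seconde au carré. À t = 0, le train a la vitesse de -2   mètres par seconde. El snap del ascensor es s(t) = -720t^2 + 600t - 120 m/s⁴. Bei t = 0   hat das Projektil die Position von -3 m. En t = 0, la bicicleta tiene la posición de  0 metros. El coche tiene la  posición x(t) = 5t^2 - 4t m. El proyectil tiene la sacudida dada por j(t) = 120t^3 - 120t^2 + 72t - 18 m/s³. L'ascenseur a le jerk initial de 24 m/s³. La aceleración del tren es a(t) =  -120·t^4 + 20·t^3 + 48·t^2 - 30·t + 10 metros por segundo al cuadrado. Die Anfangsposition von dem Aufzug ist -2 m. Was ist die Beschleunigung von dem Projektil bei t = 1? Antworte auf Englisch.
Starting from jerk j(t) = 120·t^3 - 120·t^2 + 72·t - 18, we take 1 antiderivative. The integral of jerk, with a(0) = 10, gives acceleration: a(t) = 30·t^4 - 40·t^3 + 36·t^2 - 18·t + 10. We have acceleration a(t) = 30·t^4 - 40·t^3 + 36·t^2 - 18·t + 10. Substituting t = 1: a(1) = 18.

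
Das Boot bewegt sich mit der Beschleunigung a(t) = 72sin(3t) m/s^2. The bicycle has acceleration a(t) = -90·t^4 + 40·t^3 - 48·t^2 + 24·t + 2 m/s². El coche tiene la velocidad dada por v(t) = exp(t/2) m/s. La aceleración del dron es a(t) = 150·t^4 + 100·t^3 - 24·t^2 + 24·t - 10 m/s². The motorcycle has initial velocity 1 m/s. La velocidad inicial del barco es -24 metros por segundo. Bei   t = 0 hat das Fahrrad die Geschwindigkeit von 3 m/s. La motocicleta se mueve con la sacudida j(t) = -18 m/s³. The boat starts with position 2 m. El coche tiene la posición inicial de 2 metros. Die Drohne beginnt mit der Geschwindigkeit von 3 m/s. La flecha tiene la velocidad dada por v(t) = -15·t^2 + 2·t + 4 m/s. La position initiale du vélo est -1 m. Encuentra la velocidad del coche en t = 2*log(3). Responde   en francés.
De l'équation de la vitesse v(t) = exp(t/2), nous substituons t = 2*log(3) pour obtenir v = 3.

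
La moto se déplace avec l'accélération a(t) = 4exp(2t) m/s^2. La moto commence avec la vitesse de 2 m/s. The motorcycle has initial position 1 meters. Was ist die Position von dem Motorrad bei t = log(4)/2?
Ausgehend von der Beschleunigung a(t) = 4·exp(2·t), nehmen wir 2 Stammfunktionen. Das Integral von der Beschleunigung ist die Geschwindigkeit. Mit v(0) = 2 erhalten wir v(t) = 2·exp(2·t). Das Integral von der Geschwindigkeit, mit x(0) = 1, ergibt die Position: x(t) = exp(2·t). Wir haben die Position x(t) = exp(2·t). Durch Einsetzen von t = log(4)/2: x(log(4)/2) = 4.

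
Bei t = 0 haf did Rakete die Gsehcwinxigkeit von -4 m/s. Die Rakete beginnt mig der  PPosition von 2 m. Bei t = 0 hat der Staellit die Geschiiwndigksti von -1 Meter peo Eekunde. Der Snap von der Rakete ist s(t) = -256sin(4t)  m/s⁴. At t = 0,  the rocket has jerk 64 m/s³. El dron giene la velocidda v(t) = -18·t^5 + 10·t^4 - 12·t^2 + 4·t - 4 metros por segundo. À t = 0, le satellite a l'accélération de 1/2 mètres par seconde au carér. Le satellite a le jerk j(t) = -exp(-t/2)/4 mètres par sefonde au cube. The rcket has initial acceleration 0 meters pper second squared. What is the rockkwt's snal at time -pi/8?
Using s(t) = -256·sin(4·t) and substituting t = -pi/8, we find s = 256.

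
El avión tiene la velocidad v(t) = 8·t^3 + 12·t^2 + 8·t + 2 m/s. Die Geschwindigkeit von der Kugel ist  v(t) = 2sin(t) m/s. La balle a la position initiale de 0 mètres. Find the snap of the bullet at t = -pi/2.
To solve this, we need to take 3 derivatives of our velocity equation v(t) = 2·sin(t). Differentiating velocity, we get acceleration: a(t) = 2·cos(t). Differentiating acceleration, we get jerk: j(t) = -2·sin(t). Differentiating jerk, we get snap: s(t) = -2·cos(t). From the given snap equation s(t) = -2·cos(t), we substitute t = -pi/2 to get s = 0.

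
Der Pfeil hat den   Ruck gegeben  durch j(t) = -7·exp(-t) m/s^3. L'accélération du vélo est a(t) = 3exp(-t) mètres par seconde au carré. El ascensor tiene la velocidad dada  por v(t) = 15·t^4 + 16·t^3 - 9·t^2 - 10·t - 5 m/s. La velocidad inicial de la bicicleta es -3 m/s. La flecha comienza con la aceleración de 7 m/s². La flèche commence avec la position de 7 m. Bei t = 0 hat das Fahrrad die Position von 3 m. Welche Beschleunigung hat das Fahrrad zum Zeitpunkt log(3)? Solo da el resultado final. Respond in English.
The acceleration at t = log(3) is a = 1.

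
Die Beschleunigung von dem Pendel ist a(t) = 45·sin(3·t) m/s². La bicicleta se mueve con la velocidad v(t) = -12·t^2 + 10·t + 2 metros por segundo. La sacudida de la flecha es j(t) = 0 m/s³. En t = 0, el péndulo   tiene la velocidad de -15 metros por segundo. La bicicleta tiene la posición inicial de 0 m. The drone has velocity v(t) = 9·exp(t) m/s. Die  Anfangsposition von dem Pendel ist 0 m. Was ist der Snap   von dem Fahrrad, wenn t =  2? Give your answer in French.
En partant de la vitesse v(t) = -12·t^2 + 10·t + 2, nous prenons 3 dérivées. En prenant d/dt de v(t), nous trouvons a(t) = 10 - 24·t. En prenant d/dt de a(t), nous trouvons j(t) = -24. La dérivée du jerk donne le snap: s(t) = 0. En utilisant s(t) = 0 et en substituant t = 2, nous trouvons s = 0.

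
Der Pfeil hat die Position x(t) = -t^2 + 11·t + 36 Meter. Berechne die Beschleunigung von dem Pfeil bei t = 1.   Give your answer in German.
Wir müssen unsere Gleichung für die Position x(t) = -t^2 + 11·t + 36 2-mal ableiten. Durch Ableiten von der Position erhalten wir die Geschwindigkeit: v(t) = 11 - 2·t. Mit d/dt von v(t) finden wir a(t) = -2. Mit a(t) = -2 und Einsetzen von t = 1, finden wir a = -2.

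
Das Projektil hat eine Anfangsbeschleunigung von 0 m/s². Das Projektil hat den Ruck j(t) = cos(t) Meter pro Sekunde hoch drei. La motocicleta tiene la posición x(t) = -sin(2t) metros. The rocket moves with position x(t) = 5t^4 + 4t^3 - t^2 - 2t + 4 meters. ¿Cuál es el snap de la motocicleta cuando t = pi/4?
Partiendo de la posición x(t) = -sin(2·t), tomamos 4 derivadas. Derivando la posición, obtenemos la velocidad: v(t) = -2·cos(2·t). Tomando d/dt de v(t), encontramos a(t) = 4·sin(2·t). Tomando d/dt de a(t), encontramos j(t) = 8·cos(2·t). La derivada de la sacudida da el snap: s(t) = -16·sin(2·t). De la ecuación del snap s(t) = -16·sin(2·t), sustituimos t = pi/4 para obtener s = -16.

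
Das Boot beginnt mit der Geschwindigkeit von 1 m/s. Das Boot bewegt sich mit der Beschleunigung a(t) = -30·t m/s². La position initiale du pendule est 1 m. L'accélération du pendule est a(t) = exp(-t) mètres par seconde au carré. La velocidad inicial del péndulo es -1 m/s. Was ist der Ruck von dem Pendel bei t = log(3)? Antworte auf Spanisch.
Partiendo de la aceleración a(t) = exp(-t), tomamos 1 derivada. Derivando la aceleración, obtenemos la sacudida: j(t) = -exp(-t). Usando j(t) = -exp(-t) y sustituyendo t = log(3), encontramos j = -1/3.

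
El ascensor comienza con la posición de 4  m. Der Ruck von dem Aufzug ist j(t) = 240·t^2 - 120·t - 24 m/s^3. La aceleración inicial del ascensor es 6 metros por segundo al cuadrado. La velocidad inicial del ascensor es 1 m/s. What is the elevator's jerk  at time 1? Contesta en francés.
Nous avons le jerk j(t) = 240·t^2 - 120·t - 24. En substituant t = 1: j(1) = 96.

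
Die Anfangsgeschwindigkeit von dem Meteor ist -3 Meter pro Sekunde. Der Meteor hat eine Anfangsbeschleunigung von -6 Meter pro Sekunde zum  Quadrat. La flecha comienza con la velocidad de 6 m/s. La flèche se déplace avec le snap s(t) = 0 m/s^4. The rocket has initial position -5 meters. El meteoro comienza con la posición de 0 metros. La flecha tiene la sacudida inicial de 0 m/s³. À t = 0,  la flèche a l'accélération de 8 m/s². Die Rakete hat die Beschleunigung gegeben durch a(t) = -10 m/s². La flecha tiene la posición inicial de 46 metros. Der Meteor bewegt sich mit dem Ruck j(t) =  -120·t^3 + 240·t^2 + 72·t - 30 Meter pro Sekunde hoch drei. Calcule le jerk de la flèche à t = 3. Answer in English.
We must find the integral of our snap equation s(t) = 0 1 time. Integrating snap and using the initial condition j(0) = 0, we get j(t) = 0. We have jerk j(t) = 0. Substituting t = 3: j(3) = 0.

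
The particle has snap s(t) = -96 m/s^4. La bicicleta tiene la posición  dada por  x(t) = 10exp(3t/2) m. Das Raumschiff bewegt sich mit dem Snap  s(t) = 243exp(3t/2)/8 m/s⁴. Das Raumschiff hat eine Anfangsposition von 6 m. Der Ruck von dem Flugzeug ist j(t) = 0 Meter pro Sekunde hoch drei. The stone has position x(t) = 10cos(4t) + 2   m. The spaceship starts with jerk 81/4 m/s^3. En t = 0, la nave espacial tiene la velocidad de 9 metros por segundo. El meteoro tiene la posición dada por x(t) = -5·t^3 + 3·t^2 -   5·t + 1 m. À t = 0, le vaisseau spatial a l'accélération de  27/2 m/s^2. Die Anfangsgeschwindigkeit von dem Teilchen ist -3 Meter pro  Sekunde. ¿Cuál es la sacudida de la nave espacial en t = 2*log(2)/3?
Necesitamos integrar nuestra ecuación del snap s(t) = 243·exp(3·t/2)/8 1 vez. Tomando ∫s(t)dt y aplicando j(0) = 81/4, encontramos j(t) = 81·exp(3·t/2)/4. Usando j(t) = 81·exp(3·t/2)/4 y sustituyendo t = 2*log(2)/3, encontramos j = 81/2.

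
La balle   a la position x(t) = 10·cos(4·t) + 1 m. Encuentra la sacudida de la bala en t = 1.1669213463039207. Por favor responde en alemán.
Wir müssen unsere Gleichung für die Position x(t) = 10·cos(4·t) + 1 3-mal ableiten. Die Ableitung von der Position ergibt die Geschwindigkeit: v(t) = -40·sin(4·t). Durch Ableiten von der Geschwindigkeit erhalten wir die Beschleunigung: a(t) = -160·cos(4·t). Durch Ableiten von der Beschleunigung erhalten wir den Ruck: j(t) = 640·sin(4·t). Wir haben den Ruck j(t) = 640·sin(4·t). Durch Einsetzen von t = 1.1669213463039207: j(1.1669213463039207) = -639.360614835461.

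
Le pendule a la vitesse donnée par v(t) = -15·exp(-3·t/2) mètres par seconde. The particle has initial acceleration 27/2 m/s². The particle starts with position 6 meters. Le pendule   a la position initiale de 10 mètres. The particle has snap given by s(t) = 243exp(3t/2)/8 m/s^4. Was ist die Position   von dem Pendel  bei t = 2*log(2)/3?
Ausgehend von der Geschwindigkeit v(t) = -15·exp(-3·t/2), nehmen wir 1 Integral. Die Stammfunktion von der Geschwindigkeit, mit x(0) = 10, ergibt die Position: x(t) = 10·exp(-3·t/2). Wir haben die Position x(t) = 10·exp(-3·t/2). Durch Einsetzen von t = 2*log(2)/3: x(2*log(2)/3) = 5.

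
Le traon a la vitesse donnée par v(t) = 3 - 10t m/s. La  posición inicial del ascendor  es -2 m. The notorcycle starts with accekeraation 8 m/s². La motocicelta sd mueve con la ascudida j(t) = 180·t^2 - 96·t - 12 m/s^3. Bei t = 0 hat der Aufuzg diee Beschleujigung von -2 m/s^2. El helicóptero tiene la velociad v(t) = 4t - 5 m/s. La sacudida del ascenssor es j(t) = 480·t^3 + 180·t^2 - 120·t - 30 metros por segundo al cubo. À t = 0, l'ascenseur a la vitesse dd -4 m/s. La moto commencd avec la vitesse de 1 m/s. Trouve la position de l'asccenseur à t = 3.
En partant du jerk j(t) = 480·t^3 + 180·t^2 - 120·t - 30, nous prenons 3 intégrales. L'intégrale du jerk, avec a(0) = -2, donne l'accélération: a(t) = 120·t^4 + 60·t^3 - 60·t^2 - 30·t - 2. En prenant ∫a(t)dt et en appliquant v(0) = -4, nous trouvons v(t) = 24·t^5 + 15·t^4 - 20·t^3 - 15·t^2 - 2·t - 4. En prenant ∫v(t)dt et en appliquant x(0) = -2, nous trouvons x(t) = 4·t^6 + 3·t^5 - 5·t^4 - 5·t^3 - t^2 - 4·t - 2. En utilisant x(t) = 4·t^6 + 3·t^5 - 5·t^4 - 5·t^3 - t^2 - 4·t - 2 et en substituant t = 3, nous trouvons x = 3082.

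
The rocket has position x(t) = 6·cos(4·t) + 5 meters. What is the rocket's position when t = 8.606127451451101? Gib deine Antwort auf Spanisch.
Usando x(t) = 6·cos(4·t) + 5 y sustituyendo t = 8.606127451451101, encontramos x = -0.947003712686409.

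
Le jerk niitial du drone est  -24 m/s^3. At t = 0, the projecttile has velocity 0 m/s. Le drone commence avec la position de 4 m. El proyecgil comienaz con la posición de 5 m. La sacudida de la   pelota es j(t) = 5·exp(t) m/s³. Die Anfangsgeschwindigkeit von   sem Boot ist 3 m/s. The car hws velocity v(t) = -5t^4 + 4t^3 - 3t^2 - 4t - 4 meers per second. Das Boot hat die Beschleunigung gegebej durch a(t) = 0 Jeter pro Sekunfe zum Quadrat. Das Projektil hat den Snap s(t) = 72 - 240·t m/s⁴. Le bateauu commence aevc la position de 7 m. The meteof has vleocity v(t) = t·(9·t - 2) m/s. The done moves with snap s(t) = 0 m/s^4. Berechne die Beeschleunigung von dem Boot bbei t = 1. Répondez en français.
De l'équation de l'accélération a(t) = 0, nous substituons t = 1 pour obtenir a = 0.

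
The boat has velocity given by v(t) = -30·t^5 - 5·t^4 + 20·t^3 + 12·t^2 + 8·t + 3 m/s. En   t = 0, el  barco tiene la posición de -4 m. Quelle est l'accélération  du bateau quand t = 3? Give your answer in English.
To solve this, we need to take 1 derivative of our velocity equation v(t) = -30·t^5 - 5·t^4 + 20·t^3 + 12·t^2 + 8·t + 3. Differentiating velocity, we get acceleration: a(t) = -150·t^4 - 20·t^3 + 60·t^2 + 24·t + 8. From the given acceleration equation a(t) = -150·t^4 - 20·t^3 + 60·t^2 + 24·t + 8, we substitute t = 3 to get a = -12070.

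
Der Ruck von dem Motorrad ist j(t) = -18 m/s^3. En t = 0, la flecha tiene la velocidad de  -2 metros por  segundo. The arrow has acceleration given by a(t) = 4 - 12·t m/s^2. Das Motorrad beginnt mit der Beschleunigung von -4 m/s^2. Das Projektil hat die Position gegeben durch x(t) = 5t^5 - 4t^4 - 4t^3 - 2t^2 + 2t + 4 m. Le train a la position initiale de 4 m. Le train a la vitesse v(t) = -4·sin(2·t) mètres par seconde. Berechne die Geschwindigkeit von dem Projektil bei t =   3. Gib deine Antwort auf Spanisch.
Para resolver esto, necesitamos tomar 1 derivada de nuestra ecuación de la posición x(t) = 5·t^5 - 4·t^4 - 4·t^3 - 2·t^2 + 2·t + 4. La derivada de la posición da la velocidad: v(t) = 25·t^4 - 16·t^3 - 12·t^2 - 4·t + 2. Tenemos la velocidad v(t) = 25·t^4 - 16·t^3 - 12·t^2 - 4·t + 2. Sustituyendo t = 3: v(3) = 1475.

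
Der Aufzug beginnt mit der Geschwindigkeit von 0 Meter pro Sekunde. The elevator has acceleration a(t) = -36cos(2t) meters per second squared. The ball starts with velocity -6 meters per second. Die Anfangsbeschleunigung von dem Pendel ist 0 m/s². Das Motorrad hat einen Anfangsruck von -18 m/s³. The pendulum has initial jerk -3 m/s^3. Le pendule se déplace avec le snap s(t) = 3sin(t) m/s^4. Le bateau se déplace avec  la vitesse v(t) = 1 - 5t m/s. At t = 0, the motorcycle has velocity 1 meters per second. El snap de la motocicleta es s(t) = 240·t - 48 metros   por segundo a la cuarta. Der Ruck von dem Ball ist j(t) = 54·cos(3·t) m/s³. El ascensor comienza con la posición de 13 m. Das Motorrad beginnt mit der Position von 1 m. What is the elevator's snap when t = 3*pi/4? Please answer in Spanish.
Partiendo de la aceleración a(t) = -36·cos(2·t), tomamos 2 derivadas. Tomando d/dt de a(t), encontramos j(t) = 72·sin(2·t). La derivada de la sacudida da el snap: s(t) = 144·cos(2·t). Usando s(t) = 144·cos(2·t) y sustituyendo t = 3*pi/4, encontramos s = 0.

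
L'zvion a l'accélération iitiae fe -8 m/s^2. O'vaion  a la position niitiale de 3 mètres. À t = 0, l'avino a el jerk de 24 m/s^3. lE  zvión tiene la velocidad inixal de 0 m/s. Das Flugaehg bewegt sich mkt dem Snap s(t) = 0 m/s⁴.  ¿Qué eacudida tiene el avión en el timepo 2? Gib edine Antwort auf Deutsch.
Um dies zu lösen, müssen wir 1 Integral unserer Gleichung für den Snap s(t) = 0 finden. Durch Integration von dem Snap und Verwendung der Anfangsbedingung j(0) = 24, erhalten wir j(t) = 24. Aus der Gleichung für den Ruck j(t) = 24, setzen wir t = 2 ein und erhalten j = 24.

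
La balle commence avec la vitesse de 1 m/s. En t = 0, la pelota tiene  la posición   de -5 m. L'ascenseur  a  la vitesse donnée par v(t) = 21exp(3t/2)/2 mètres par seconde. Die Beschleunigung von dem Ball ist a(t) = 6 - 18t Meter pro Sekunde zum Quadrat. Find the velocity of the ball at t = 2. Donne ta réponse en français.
Nous devons trouver l'intégrale de notre équation de l'accélération a(t) = 6 - 18·t 1 fois. En prenant ∫a(t)dt et en appliquant v(0) = 1, nous trouvons v(t) = -9·t^2 + 6·t + 1. En utilisant v(t) = -9·t^2 + 6·t + 1 et en substituant t = 2, nous trouvons v = -23.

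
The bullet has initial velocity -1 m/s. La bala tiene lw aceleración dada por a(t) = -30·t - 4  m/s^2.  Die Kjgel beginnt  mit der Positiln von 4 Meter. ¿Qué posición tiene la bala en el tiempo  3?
Debemos encontrar la integral de nuestra ecuación de la aceleración a(t) = -30·t - 4 2 veces. La integral de la aceleración, con v(0) = -1, da la velocidad: v(t) = -15·t^2 - 4·t - 1. Integrando la velocidad y usando la condición inicial x(0) = 4, obtenemos x(t) = -5·t^3 - 2·t^2 - t + 4. Usando x(t) = -5·t^3 - 2·t^2 - t + 4 y sustituyendo t = 3, encontramos x = -152.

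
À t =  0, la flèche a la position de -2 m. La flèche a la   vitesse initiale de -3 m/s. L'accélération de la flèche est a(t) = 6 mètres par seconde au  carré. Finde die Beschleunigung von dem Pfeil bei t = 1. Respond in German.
Wir haben die Beschleunigung a(t) = 6. Durch Einsetzen von t = 1: a(1) = 6.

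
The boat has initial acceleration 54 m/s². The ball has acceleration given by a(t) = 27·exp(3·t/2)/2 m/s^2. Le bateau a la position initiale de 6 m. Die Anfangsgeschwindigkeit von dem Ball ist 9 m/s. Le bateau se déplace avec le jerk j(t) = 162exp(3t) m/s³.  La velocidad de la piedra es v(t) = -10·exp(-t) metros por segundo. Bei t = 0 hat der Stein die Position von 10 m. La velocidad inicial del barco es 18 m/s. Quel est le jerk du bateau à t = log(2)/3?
De l'équation du jerk j(t) = 162·exp(3·t), nous substituons t = log(2)/3 pour obtenir j = 324.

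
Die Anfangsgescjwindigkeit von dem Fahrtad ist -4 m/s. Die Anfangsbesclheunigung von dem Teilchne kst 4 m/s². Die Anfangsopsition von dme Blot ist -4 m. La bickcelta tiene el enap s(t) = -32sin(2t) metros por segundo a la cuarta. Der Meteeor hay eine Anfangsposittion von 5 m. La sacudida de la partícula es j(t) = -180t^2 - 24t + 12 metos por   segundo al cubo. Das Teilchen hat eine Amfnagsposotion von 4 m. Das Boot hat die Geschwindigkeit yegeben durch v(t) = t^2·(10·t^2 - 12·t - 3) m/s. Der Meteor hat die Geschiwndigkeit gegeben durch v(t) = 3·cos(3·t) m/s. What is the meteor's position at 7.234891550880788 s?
We need to integrate our velocity equation v(t) = 3·cos(3·t) 1 time. The integral of velocity, with x(0) = 5, gives position: x(t) = sin(3·t) + 5. From the given position equation x(t) = sin(3·t) + 5, we substitute t = 7.234891550880788 to get x = 5.28257161227229.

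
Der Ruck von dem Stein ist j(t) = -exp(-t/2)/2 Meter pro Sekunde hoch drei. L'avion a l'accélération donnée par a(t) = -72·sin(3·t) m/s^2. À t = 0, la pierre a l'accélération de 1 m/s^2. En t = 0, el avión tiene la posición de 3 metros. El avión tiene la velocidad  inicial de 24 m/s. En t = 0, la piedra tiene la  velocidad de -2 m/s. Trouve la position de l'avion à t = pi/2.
Pour résoudre ceci, nous devons prendre 2 primitives de notre équation de l'accélération a(t) = -72·sin(3·t). La primitive de l'accélération est la vitesse. En utilisant v(0) = 24, nous obtenons v(t) = 24·cos(3·t). En prenant ∫v(t)dt et en appliquant x(0) = 3, nous trouvons x(t) = 8·sin(3·t) + 3. Nous avons la position x(t) = 8·sin(3·t) + 3. En substituant t = pi/2: x(pi/2) = -5.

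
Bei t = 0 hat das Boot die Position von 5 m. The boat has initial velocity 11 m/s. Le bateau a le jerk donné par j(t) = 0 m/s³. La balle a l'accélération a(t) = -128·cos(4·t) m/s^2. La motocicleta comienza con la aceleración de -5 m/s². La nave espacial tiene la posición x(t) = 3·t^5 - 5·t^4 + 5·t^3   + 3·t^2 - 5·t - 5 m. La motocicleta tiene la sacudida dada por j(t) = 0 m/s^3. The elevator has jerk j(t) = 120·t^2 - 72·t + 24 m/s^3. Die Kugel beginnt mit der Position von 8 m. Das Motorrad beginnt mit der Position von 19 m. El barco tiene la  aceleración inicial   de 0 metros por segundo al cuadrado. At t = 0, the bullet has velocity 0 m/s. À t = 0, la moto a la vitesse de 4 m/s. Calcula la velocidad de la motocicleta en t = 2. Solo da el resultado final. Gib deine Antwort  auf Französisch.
v(2) = -6.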